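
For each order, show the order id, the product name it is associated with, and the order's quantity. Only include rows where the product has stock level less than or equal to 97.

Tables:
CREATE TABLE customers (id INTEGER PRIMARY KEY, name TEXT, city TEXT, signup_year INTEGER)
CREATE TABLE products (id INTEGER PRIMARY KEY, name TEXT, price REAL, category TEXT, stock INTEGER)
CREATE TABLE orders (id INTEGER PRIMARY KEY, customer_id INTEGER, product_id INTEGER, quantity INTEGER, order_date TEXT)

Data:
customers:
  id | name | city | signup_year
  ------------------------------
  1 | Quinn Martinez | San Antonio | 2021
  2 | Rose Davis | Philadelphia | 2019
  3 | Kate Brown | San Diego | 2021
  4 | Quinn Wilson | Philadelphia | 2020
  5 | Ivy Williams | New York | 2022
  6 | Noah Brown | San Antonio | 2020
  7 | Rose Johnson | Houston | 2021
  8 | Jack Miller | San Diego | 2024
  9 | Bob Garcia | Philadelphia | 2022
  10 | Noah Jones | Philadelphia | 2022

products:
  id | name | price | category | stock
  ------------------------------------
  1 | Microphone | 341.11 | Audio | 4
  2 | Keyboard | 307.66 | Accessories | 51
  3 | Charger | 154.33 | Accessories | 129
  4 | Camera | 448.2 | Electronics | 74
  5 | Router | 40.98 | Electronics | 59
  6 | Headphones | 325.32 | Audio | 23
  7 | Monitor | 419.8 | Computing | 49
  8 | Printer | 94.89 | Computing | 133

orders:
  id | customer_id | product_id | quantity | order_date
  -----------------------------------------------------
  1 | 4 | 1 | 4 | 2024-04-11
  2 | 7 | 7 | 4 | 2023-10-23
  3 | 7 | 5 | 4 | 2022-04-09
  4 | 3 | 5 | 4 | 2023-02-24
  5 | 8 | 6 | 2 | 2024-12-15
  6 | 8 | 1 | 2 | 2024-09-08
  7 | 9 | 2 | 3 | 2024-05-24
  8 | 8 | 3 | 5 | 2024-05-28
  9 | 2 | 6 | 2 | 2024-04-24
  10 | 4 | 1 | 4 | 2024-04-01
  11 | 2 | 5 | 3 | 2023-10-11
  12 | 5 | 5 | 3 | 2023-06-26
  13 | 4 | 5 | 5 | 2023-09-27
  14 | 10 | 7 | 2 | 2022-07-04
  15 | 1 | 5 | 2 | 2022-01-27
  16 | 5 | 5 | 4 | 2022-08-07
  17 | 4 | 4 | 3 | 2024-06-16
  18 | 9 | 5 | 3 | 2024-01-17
SELECT c.id, p.name AS product, c.quantity FROM orders c JOIN products p ON c.product_id = p.id WHERE p.stock <= 97

Execution result:
id | product | quantity
1 | Microphone | 4
2 | Monitor | 4
3 | Router | 4
4 | Router | 4
5 | Headphones | 2
6 | Microphone | 2
7 | Keyboard | 3
9 | Headphones | 2
10 | Microphone | 4
11 | Router | 3
12 | Router | 3
13 | Router | 5
14 | Monitor | 2
15 | Router | 2
16 | Router | 4
17 | Camera | 3
18 | Router | 3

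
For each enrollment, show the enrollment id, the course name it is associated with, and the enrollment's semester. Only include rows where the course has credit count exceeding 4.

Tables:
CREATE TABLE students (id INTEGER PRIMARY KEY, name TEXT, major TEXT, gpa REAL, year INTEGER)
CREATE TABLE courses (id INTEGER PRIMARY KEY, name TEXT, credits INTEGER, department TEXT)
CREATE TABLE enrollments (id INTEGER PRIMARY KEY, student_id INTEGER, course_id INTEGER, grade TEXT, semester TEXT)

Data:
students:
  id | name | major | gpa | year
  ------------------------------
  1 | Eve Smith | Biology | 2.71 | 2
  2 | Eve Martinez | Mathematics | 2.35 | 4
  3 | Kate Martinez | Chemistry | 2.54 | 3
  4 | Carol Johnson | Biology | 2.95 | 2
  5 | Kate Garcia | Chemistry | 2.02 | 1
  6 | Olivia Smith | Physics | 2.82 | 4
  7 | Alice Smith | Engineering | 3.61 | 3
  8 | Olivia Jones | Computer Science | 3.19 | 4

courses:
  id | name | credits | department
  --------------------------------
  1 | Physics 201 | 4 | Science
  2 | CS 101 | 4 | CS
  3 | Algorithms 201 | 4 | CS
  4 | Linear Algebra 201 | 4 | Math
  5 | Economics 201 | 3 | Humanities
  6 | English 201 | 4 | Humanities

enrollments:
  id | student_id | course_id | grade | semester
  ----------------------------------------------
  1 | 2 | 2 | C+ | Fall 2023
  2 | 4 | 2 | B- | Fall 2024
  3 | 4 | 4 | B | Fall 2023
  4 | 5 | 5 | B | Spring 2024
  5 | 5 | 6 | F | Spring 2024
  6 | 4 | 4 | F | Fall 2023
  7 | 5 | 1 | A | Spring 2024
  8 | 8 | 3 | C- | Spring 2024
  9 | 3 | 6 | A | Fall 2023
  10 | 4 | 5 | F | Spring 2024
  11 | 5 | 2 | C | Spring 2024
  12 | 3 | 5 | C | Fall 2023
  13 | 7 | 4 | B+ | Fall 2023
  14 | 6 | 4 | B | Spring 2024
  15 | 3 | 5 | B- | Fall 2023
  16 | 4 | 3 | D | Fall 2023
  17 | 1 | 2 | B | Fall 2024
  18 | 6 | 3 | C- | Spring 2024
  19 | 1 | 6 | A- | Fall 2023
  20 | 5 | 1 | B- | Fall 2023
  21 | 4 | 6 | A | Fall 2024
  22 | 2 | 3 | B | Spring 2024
SELECT c.id, p.name AS course, c.semester FROM enrollments c JOIN courses p ON c.course_id = p.id WHERE p.credits > 4

Execution result:
(no rows)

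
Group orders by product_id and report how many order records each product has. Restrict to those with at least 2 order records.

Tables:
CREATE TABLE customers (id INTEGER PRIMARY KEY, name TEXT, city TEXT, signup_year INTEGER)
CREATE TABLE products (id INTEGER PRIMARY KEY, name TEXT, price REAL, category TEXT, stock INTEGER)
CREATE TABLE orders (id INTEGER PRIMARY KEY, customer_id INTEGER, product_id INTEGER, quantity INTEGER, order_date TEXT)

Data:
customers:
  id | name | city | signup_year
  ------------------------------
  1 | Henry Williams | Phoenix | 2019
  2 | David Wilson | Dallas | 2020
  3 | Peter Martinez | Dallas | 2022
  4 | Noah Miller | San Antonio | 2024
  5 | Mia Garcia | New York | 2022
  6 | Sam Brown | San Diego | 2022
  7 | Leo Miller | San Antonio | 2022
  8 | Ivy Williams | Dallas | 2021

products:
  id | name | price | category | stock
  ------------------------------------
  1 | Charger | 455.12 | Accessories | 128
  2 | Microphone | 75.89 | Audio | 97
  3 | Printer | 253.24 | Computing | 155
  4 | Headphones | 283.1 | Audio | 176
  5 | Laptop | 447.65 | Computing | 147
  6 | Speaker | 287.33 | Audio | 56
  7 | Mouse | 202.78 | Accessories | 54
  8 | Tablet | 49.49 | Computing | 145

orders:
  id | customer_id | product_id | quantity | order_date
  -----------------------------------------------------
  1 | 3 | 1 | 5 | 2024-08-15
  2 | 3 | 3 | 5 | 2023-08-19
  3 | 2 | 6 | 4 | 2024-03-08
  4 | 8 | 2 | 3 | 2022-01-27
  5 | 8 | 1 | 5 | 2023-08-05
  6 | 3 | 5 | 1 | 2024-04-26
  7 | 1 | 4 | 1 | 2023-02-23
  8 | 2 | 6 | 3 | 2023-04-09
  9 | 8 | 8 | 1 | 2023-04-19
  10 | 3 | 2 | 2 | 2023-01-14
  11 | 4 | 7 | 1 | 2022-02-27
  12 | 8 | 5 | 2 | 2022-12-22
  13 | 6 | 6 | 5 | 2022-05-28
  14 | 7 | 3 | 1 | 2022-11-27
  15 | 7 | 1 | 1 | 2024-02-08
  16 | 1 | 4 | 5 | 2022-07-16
SELECT product_id, COUNT(*) AS order_count FROM orders GROUP BY product_id HAVING COUNT(*) >= 2

Execution result:
product_id | order_count
1 | 3
2 | 2
3 | 2
4 | 2
5 | 2
6 | 3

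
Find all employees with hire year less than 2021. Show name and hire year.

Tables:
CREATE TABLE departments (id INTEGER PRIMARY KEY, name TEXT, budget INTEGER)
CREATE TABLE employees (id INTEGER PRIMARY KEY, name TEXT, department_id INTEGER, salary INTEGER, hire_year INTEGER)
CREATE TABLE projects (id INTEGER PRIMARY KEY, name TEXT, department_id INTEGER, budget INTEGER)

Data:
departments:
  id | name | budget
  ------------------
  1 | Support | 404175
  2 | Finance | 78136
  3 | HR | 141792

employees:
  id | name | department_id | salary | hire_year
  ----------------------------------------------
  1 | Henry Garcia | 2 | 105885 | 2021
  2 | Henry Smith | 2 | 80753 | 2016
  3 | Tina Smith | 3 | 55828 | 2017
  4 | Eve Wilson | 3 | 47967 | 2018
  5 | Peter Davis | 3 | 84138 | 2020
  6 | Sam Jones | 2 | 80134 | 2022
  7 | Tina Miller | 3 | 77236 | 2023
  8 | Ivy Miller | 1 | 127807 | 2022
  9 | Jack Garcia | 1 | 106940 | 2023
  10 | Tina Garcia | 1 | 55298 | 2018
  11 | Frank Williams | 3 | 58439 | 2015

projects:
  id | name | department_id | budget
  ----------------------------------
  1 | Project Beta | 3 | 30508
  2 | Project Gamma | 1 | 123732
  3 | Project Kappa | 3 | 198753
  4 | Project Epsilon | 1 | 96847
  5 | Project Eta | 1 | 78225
SELECT name, hire_year FROM employees WHERE hire_year < 2021

Execution result:
name | hire_year
Henry Smith | 2016
Tina Smith | 2017
Eve Wilson | 2018
Peter Davis | 2020
Tina Garcia | 2018
Frank Williams | 2015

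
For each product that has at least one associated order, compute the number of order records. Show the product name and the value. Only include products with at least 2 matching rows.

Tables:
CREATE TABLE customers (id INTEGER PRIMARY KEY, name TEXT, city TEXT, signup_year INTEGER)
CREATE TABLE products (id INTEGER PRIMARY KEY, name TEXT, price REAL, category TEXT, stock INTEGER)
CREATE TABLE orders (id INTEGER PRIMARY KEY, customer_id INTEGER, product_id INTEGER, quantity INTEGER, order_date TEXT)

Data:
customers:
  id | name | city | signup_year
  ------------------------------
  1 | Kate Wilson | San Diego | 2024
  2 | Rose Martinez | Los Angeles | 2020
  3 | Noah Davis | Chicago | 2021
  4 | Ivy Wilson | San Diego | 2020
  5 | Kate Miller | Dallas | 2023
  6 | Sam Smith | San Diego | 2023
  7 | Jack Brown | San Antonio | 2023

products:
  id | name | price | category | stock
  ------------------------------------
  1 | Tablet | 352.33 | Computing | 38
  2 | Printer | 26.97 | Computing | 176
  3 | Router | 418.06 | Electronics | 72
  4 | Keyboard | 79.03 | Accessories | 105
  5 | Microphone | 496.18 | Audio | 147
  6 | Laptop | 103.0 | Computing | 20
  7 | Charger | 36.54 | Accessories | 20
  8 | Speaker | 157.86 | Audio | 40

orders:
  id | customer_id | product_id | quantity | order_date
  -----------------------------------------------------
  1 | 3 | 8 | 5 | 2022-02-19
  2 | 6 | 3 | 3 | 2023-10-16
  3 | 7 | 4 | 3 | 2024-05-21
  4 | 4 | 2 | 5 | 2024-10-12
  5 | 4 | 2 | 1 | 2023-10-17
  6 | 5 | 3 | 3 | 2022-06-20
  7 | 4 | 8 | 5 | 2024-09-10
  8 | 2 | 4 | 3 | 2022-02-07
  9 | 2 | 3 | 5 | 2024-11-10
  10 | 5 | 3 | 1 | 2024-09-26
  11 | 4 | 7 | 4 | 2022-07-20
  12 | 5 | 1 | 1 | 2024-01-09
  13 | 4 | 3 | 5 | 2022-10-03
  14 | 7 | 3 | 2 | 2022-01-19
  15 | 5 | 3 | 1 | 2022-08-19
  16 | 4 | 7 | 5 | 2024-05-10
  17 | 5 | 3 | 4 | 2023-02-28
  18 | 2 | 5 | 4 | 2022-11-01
SELECT p.name, COUNT(*) AS n FROM orders c JOIN products p ON c.product_id = p.id GROUP BY p.id, p.name HAVING COUNT(*) >= 2

Execution result:
name | n
Printer | 2
Router | 8
Keyboard | 2
Charger | 2
Speaker | 2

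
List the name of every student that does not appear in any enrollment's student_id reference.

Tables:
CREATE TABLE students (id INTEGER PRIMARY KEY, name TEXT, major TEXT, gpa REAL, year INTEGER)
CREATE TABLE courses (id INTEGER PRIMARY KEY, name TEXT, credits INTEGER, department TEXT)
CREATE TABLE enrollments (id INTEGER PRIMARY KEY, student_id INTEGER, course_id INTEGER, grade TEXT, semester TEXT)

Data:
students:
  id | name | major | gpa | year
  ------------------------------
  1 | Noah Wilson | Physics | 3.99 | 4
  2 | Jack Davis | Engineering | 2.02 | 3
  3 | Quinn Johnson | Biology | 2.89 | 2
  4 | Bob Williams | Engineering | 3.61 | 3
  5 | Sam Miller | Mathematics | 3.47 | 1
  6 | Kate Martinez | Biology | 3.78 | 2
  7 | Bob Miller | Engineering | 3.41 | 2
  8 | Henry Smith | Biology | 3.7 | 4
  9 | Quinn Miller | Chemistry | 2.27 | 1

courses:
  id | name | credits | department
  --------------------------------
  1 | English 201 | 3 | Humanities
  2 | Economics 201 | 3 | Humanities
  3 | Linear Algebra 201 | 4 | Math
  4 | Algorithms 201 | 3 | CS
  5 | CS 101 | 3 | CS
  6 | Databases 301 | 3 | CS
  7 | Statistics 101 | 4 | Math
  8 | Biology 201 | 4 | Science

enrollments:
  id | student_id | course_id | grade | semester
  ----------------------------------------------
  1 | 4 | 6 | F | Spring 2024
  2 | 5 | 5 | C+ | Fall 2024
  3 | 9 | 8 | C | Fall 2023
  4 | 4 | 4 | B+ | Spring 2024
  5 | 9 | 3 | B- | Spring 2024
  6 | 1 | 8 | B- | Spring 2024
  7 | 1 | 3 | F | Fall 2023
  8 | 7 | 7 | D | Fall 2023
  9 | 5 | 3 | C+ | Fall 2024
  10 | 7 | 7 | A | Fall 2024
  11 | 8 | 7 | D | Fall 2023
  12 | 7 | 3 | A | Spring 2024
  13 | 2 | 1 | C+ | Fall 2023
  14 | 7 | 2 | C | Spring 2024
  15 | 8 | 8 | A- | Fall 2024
SELECT p.name FROM students p LEFT JOIN enrollments c ON c.student_id = p.id WHERE c.id IS NULL

Execution result:
name
Quinn Johnson
Kate Martinez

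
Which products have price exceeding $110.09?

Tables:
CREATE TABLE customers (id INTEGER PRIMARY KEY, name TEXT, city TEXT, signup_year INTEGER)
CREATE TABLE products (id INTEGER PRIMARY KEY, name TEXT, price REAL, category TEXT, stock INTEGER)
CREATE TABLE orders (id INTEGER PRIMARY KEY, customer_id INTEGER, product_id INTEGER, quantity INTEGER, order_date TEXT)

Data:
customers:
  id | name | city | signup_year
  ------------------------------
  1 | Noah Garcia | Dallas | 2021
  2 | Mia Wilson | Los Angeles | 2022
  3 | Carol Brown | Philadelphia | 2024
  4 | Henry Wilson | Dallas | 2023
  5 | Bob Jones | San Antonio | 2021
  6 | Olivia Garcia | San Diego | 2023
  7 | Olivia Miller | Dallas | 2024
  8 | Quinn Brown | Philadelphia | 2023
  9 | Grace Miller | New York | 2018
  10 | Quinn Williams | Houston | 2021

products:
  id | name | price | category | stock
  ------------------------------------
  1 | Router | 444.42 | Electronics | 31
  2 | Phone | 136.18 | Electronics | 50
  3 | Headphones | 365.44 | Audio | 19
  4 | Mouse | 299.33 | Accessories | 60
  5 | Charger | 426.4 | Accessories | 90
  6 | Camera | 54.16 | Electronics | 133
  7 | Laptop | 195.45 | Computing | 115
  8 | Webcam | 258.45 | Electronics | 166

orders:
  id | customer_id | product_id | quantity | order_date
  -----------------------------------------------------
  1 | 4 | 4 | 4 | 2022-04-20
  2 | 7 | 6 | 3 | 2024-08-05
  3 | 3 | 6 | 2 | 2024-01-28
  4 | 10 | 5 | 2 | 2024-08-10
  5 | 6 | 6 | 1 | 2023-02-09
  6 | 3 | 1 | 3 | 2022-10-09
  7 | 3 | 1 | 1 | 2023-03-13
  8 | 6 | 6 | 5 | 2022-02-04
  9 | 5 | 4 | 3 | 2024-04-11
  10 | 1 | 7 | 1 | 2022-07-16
SELECT name, price FROM products WHERE price > 110.09

Execution result:
name | price
Router | 444.42
Phone | 136.18
Headphones | 365.44
Mouse | 299.33
Charger | 426.40
Laptop | 195.45
Webcam | 258.45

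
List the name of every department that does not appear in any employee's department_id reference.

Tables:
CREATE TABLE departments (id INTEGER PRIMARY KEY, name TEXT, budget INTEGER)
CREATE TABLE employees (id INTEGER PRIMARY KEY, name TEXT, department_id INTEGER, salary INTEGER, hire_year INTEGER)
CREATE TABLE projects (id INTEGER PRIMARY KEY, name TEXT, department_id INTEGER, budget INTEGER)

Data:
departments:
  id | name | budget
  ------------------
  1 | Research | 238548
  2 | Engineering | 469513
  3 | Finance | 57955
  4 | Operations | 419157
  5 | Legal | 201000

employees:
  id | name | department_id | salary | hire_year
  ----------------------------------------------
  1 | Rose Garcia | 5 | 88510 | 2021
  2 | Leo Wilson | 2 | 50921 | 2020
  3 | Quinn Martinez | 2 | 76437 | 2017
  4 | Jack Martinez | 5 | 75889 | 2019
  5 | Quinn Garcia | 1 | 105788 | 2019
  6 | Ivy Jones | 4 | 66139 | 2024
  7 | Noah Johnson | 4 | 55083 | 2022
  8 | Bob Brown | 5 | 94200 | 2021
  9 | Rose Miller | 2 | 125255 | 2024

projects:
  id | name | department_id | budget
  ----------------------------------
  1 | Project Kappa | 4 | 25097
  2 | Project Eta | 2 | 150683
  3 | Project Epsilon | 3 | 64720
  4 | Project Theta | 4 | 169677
SELECT p.name FROM departments p LEFT JOIN employees c ON c.department_id = p.id WHERE c.id IS NULL

Execution result:
Finance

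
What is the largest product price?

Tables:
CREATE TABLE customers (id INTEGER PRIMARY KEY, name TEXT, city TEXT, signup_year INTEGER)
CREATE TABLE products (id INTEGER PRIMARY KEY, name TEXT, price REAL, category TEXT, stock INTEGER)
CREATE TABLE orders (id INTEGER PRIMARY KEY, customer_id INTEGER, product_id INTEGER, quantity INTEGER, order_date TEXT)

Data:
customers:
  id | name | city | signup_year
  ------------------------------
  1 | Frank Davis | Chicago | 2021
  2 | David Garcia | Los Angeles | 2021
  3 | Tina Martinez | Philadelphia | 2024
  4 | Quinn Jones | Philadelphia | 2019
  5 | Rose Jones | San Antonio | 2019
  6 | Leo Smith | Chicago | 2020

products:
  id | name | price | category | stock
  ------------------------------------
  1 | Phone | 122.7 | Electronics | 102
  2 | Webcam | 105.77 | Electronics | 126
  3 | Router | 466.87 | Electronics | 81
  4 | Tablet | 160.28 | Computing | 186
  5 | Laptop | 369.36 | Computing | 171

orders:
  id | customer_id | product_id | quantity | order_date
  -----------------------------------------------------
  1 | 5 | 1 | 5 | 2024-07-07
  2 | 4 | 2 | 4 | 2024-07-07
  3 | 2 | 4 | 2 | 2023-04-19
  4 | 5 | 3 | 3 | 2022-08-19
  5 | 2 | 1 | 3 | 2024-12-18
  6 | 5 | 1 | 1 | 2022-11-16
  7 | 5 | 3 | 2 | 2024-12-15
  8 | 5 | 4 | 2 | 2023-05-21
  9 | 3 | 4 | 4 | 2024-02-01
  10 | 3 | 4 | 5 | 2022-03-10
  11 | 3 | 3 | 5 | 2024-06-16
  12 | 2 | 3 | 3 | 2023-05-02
SELECT MAX(price) FROM products

Execution result:
466.87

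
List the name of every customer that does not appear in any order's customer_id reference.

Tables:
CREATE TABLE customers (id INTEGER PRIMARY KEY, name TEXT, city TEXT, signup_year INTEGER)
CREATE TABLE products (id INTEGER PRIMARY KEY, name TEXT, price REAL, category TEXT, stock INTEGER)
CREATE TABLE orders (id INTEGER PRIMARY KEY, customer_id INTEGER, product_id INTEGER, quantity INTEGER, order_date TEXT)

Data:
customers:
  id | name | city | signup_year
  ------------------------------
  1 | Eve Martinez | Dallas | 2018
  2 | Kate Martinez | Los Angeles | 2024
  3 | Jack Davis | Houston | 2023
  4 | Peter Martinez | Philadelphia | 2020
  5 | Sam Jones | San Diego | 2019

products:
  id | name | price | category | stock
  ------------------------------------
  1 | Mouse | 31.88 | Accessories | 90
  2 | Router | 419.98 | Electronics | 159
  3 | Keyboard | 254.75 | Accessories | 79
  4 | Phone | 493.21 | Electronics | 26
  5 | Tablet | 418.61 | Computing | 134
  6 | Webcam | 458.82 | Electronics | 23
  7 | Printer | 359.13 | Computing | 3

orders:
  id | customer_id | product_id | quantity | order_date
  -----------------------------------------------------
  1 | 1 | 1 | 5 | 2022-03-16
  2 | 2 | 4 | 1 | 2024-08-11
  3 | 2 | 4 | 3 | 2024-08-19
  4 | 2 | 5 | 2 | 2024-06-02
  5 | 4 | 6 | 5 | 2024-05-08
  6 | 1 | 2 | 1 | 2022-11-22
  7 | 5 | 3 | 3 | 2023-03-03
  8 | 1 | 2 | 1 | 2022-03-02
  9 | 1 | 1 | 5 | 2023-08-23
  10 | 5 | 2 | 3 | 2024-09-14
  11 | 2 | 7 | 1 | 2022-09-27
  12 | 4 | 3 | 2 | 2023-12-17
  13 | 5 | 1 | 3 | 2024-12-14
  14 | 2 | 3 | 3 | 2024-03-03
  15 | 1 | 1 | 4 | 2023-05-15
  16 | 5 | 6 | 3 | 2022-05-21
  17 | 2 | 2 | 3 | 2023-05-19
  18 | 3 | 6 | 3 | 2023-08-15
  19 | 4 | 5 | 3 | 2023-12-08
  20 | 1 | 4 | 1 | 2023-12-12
SELECT p.name FROM customers p LEFT JOIN orders c ON c.customer_id = p.id WHERE c.id IS NULL

Execution result:
(no rows)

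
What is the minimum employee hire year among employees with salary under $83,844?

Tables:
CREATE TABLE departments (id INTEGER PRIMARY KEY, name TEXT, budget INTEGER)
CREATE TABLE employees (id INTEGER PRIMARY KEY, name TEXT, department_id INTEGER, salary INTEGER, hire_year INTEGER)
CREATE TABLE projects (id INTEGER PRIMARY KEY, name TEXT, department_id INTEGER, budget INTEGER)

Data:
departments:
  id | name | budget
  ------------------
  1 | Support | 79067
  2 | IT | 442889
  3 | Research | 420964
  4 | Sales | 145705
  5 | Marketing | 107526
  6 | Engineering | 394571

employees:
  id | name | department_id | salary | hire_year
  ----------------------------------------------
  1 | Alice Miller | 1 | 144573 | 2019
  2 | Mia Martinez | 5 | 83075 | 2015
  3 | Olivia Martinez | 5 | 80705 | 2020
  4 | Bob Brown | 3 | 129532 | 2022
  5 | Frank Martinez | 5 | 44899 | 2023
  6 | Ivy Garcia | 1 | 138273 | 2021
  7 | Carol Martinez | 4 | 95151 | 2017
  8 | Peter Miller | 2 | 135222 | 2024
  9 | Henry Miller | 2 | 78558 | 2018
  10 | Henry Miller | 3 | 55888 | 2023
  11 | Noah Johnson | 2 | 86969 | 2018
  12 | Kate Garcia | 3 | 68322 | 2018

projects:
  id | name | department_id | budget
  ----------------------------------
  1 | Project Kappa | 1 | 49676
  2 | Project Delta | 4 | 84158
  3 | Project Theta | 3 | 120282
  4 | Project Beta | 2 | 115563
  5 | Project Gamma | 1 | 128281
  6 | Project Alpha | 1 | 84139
SELECT MIN(hire_year) FROM employees WHERE salary < 83844

Execution result:
2015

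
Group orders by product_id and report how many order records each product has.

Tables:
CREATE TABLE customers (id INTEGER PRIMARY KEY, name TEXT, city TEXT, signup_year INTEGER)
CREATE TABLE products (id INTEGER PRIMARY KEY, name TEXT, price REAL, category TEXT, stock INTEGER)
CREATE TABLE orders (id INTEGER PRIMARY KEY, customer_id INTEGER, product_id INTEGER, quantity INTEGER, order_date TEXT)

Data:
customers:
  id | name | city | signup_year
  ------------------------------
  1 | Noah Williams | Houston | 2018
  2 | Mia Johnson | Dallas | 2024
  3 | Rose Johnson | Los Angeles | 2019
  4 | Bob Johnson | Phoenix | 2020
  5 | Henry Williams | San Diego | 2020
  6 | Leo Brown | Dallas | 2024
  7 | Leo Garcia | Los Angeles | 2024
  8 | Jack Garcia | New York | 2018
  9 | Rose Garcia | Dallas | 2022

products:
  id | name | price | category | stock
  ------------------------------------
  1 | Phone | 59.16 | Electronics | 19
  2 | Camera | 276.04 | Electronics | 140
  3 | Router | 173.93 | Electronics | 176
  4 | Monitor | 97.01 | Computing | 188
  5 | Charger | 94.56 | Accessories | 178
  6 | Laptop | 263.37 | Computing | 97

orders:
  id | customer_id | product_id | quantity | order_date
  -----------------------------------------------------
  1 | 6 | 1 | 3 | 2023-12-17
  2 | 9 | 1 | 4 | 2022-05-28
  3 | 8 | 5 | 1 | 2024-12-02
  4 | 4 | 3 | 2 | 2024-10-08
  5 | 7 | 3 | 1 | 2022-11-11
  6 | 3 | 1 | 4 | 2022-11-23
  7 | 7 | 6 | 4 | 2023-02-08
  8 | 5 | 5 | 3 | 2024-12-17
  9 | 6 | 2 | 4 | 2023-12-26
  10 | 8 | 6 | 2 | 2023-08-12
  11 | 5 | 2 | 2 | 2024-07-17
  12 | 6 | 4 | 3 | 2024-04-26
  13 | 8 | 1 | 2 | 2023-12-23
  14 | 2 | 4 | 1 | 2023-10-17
SELECT product_id, COUNT(*) AS order_count FROM orders GROUP BY product_id

Execution result:
product_id | order_count
1 | 4
2 | 2
3 | 2
4 | 2
5 | 2
6 | 2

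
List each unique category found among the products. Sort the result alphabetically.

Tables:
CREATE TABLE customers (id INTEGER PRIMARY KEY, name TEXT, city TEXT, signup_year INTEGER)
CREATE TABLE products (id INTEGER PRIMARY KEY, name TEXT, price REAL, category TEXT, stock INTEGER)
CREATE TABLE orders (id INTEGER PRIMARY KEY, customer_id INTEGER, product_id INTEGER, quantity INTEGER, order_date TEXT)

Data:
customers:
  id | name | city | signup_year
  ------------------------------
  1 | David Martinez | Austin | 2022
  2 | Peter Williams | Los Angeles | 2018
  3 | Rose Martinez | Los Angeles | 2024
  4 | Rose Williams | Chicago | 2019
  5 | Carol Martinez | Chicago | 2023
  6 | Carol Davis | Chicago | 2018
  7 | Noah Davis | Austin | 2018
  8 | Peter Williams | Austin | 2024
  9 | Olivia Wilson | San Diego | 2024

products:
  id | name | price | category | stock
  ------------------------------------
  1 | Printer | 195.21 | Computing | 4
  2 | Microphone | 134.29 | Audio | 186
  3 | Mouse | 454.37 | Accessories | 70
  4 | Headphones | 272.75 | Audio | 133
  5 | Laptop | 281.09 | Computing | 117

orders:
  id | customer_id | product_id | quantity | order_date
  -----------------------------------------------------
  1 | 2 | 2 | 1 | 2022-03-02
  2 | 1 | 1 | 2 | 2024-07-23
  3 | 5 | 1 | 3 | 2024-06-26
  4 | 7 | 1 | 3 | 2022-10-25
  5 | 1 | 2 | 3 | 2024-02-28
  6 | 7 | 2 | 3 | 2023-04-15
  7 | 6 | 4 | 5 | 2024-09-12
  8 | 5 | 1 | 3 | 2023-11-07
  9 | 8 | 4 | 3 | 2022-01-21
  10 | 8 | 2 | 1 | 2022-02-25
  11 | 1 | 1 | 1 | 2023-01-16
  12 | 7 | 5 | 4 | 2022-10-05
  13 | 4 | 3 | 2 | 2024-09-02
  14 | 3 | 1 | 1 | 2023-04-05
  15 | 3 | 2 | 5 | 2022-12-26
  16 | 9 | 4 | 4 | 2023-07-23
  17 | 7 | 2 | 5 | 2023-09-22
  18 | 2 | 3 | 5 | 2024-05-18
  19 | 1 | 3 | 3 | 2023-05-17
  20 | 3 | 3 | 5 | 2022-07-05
SELECT DISTINCT category FROM products ORDER BY category

Execution result:
category
Accessories
Audio
Computing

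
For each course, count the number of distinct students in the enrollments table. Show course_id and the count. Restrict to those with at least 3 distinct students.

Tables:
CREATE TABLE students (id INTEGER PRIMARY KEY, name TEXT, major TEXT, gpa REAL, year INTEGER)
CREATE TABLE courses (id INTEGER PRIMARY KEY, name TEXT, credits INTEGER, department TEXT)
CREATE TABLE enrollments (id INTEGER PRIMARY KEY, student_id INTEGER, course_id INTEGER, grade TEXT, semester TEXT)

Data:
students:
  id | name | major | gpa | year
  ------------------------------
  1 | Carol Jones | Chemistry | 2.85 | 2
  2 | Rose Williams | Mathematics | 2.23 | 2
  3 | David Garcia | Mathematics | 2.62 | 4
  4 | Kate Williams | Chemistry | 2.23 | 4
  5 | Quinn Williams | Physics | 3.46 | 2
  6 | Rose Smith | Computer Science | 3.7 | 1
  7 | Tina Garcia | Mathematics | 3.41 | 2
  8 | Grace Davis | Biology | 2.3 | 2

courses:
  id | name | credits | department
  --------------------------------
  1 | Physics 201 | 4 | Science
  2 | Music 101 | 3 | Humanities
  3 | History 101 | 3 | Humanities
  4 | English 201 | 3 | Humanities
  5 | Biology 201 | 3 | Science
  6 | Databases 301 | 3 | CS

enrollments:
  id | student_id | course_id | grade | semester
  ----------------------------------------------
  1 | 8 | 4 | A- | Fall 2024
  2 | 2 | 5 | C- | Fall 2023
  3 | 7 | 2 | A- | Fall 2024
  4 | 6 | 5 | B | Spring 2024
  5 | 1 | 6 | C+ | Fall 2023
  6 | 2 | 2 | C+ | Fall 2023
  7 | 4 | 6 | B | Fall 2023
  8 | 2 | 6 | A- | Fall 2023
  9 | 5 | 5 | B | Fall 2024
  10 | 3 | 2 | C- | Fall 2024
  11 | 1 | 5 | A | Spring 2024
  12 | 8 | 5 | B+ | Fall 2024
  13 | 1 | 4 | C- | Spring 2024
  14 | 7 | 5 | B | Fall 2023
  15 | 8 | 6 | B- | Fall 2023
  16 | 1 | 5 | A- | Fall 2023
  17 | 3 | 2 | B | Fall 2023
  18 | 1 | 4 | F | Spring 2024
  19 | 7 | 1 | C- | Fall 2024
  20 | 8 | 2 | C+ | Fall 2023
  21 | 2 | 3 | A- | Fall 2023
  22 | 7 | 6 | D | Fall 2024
SELECT course_id, COUNT(DISTINCT student_id) AS distinct_student_count FROM enrollments GROUP BY course_id HAVING COUNT(DISTINCT student_id) >= 3

Execution result:
course_id | distinct_student_count
2 | 4
5 | 6
6 | 5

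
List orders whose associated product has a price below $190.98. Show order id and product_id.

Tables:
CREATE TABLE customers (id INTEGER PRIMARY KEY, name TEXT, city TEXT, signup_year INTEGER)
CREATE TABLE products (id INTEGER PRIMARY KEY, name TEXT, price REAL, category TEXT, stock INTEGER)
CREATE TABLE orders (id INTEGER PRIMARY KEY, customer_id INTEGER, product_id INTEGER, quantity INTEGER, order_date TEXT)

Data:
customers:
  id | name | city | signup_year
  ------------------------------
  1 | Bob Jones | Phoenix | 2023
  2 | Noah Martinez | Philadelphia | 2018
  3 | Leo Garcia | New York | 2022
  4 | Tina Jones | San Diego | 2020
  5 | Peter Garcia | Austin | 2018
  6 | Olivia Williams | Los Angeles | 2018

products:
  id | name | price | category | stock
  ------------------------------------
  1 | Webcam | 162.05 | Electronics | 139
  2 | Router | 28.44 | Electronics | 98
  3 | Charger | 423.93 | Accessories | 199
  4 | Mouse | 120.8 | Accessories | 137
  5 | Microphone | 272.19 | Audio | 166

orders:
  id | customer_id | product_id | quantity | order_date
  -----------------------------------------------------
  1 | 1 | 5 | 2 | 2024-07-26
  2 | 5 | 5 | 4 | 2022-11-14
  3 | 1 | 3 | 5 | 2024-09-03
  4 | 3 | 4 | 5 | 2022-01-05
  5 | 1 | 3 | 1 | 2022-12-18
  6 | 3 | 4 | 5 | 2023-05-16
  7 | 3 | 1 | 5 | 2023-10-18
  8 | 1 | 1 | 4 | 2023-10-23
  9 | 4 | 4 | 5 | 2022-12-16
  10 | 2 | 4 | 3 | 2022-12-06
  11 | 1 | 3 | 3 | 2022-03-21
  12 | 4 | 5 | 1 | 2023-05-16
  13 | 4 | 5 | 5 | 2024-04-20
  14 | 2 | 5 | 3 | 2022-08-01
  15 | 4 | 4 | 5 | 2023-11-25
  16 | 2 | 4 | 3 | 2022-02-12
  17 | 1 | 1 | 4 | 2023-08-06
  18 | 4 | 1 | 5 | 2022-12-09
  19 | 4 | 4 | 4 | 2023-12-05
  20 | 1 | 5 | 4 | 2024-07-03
SELECT id, product_id FROM orders WHERE product_id IN (SELECT id FROM products WHERE price < 190.98)

Execution result:
id | product_id
4 | 4
6 | 4
7 | 1
8 | 1
9 | 4
10 | 4
15 | 4
16 | 4
17 | 1
18 | 1
19 | 4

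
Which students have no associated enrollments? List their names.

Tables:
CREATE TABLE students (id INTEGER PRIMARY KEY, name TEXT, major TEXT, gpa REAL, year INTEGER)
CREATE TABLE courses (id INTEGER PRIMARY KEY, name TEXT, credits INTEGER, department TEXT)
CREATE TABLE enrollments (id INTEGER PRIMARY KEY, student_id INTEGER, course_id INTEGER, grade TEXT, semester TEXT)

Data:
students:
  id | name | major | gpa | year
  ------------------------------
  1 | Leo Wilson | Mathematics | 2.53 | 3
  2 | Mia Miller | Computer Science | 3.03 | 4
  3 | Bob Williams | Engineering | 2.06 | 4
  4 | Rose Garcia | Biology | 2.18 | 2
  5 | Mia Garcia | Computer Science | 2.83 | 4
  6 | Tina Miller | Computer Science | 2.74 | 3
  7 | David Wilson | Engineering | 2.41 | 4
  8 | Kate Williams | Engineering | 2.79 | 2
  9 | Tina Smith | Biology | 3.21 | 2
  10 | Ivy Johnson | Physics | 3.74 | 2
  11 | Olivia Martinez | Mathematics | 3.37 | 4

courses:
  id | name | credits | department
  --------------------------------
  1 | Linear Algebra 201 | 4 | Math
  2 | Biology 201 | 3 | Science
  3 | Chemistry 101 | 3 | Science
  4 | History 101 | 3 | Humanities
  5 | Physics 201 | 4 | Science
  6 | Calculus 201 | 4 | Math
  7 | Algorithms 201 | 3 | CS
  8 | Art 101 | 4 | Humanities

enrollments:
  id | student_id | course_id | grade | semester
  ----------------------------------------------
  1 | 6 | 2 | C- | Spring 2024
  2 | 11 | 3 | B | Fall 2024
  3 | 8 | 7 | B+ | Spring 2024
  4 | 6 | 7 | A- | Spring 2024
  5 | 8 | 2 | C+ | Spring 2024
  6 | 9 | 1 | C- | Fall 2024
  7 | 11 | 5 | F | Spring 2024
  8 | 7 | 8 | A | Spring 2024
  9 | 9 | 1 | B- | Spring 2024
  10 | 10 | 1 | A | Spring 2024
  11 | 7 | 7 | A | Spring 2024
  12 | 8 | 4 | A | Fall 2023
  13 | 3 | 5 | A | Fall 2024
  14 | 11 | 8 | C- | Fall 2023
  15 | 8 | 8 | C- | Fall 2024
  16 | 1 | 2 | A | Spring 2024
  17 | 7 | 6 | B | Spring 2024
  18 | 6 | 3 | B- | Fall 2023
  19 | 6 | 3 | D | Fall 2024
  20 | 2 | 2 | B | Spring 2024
SELECT p.name FROM students p LEFT JOIN enrollments c ON c.student_id = p.id WHERE c.id IS NULL

Execution result:
name
Rose Garcia
Mia Garcia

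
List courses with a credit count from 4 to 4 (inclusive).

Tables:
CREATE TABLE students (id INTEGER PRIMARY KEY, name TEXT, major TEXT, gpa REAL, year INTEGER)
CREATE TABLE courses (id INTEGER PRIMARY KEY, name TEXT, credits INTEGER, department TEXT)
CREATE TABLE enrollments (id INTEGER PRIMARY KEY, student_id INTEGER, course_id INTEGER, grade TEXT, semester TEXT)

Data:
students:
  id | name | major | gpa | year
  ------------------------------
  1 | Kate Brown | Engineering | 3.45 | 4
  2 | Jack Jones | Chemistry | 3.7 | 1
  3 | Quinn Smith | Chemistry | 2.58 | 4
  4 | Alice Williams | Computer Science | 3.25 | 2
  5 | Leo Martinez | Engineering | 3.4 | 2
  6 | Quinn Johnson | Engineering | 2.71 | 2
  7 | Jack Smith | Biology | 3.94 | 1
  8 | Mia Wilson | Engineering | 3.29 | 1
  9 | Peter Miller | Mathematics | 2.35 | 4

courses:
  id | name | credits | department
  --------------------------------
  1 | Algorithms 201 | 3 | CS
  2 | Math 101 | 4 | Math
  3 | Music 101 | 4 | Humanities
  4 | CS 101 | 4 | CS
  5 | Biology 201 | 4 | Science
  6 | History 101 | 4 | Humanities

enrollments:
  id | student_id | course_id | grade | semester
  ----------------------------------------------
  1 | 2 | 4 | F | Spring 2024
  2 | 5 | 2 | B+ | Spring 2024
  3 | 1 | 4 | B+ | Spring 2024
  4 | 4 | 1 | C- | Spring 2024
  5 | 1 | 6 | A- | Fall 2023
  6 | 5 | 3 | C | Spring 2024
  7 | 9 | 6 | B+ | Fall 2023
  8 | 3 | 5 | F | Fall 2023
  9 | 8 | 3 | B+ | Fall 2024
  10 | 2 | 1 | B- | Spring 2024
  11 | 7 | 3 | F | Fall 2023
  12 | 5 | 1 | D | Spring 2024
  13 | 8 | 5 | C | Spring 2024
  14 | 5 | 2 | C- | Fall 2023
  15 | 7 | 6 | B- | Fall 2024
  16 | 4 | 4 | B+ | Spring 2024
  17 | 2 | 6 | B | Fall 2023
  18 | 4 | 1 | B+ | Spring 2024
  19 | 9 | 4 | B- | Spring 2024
SELECT name, credits FROM courses WHERE credits BETWEEN 4 AND 4

Execution result:
name | credits
Math 101 | 4
Music 101 | 4
CS 101 | 4
Biology 201 | 4
History 101 | 4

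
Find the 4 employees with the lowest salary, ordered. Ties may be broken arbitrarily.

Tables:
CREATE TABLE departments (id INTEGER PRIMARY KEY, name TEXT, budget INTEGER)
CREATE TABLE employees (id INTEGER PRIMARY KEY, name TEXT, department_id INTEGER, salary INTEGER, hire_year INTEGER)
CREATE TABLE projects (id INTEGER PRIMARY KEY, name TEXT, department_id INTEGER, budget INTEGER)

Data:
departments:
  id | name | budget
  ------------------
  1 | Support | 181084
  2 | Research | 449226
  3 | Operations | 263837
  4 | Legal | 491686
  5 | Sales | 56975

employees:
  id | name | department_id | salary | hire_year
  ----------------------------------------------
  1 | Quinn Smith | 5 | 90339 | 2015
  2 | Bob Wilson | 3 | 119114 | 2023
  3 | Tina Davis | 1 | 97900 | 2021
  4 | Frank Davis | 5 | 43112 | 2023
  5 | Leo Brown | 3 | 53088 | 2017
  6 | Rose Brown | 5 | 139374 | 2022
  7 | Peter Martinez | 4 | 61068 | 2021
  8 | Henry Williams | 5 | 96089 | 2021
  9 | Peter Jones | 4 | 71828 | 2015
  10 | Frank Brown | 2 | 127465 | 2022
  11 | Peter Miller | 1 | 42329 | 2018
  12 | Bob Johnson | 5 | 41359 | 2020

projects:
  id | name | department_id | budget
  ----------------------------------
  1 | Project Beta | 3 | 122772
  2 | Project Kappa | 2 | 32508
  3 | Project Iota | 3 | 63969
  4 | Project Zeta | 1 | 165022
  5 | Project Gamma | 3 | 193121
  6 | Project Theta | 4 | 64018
SELECT name, salary FROM employees ORDER BY salary ASC LIMIT 4

Execution result:
name | salary
Bob Johnson | 41359
Peter Miller | 42329
Frank Davis | 43112
Leo Brown | 53088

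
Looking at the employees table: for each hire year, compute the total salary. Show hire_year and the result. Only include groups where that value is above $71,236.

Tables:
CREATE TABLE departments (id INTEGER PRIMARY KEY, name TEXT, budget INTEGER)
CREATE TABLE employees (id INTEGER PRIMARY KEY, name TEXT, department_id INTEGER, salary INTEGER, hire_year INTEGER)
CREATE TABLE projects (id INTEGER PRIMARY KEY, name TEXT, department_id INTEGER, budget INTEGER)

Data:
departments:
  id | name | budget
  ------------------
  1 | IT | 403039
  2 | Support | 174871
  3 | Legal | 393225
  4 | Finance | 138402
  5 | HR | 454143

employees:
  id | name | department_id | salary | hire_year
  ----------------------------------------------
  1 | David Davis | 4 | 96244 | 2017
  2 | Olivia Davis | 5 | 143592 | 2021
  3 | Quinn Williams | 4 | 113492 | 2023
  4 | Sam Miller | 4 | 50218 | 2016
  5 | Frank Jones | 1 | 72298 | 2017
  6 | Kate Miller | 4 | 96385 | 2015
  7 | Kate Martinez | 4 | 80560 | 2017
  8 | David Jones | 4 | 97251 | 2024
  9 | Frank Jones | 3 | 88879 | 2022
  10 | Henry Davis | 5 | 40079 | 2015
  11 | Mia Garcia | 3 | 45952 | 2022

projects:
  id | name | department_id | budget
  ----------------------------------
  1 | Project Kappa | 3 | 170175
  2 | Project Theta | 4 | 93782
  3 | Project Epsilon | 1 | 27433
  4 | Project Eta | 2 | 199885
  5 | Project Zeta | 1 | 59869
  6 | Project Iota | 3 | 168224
SELECT hire_year, SUM(salary) AS sum_salary FROM employees GROUP BY hire_year HAVING SUM(salary) > 71236

Execution result:
hire_year | sum_salary
2015 | 136464
2017 | 249102
2021 | 143592
2022 | 134831
2023 | 113492
2024 | 97251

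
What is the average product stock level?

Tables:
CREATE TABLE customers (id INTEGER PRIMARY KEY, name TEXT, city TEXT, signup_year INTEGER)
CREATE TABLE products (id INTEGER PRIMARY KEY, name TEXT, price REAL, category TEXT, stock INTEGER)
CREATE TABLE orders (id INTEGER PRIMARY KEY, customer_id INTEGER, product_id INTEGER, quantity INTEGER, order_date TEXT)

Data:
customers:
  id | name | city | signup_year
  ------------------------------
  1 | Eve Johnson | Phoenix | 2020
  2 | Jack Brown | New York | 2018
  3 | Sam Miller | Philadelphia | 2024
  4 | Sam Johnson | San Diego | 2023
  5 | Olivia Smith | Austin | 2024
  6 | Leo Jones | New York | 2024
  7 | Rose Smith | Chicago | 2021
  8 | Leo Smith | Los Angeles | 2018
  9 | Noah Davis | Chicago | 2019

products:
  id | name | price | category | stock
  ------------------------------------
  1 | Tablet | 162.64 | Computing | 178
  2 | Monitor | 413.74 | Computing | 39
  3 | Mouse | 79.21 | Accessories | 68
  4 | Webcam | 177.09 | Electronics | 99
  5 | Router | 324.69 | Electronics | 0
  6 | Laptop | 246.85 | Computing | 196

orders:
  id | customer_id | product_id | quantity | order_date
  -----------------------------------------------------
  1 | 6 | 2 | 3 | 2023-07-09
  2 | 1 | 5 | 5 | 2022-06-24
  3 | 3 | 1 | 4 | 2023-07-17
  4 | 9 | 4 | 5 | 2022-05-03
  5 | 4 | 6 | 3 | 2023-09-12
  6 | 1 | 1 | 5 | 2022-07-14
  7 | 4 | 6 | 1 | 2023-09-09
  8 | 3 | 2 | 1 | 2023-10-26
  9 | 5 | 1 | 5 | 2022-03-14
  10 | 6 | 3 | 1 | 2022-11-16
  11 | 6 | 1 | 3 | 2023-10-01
SELECT AVG(stock) FROM products

Execution result:
96.67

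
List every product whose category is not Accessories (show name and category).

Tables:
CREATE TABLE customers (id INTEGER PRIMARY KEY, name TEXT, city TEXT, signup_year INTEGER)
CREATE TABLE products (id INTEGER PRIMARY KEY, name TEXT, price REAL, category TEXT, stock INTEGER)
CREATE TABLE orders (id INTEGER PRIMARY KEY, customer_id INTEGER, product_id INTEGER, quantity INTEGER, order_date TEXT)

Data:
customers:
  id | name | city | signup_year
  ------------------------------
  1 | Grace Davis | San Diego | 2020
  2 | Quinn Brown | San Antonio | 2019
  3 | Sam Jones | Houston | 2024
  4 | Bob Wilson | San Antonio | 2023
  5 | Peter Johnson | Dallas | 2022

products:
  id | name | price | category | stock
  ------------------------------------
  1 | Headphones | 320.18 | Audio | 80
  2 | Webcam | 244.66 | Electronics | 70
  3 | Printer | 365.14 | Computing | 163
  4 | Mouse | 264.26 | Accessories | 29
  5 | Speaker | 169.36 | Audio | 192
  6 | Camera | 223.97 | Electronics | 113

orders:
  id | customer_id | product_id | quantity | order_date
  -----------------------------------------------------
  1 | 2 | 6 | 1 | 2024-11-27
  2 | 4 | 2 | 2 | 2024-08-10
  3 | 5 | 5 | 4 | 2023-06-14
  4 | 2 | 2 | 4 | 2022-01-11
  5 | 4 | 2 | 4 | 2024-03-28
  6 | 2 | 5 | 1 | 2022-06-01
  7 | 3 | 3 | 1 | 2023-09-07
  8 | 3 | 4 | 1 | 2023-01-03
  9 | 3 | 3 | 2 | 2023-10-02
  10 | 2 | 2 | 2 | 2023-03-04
SELECT name, category FROM products WHERE category <> 'Accessories'

Execution result:
name | category
Headphones | Audio
Webcam | Electronics
Printer | Computing
Speaker | Audio
Camera | Electronics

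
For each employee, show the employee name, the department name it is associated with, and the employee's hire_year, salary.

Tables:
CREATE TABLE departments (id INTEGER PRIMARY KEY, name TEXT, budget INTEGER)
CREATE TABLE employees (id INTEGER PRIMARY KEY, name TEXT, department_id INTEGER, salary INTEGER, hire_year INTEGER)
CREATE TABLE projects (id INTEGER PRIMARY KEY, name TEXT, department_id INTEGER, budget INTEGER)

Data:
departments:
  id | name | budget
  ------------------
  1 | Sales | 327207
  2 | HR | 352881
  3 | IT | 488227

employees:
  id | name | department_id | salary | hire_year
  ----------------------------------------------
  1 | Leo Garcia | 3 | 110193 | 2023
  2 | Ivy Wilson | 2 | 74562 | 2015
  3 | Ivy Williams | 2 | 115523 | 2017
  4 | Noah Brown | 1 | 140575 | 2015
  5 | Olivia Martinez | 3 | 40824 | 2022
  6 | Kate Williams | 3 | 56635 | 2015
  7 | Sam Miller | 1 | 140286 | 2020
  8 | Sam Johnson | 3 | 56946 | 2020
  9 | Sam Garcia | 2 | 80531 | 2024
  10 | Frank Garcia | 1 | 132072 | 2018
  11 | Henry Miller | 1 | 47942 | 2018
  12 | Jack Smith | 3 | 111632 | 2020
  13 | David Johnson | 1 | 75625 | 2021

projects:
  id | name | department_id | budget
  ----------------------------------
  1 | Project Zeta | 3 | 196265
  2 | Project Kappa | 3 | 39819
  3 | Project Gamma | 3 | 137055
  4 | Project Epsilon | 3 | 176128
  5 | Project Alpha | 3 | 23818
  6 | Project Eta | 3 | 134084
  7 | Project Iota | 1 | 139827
SELECT c.name, p.name AS department, c.hire_year, c.salary FROM employees c JOIN departments p ON c.department_id = p.id

Execution result:
name | department | hire_year | salary
Leo Garcia | IT | 2023 | 110193
Ivy Wilson | HR | 2015 | 74562
Ivy Williams | HR | 2017 | 115523
Noah Brown | Sales | 2015 | 140575
Olivia Martinez | IT | 2022 | 40824
Kate Williams | IT | 2015 | 56635
Sam Miller | Sales | 2020 | 140286
Sam Johnson | IT | 2020 | 56946
Sam Garcia | HR | 2024 | 80531
Frank Garcia | Sales | 2018 | 132072
Henry Miller | Sales | 2018 | 47942
Jack Smith | IT | 2020 | 111632
David Johnson | Sales | 2021 | 75625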